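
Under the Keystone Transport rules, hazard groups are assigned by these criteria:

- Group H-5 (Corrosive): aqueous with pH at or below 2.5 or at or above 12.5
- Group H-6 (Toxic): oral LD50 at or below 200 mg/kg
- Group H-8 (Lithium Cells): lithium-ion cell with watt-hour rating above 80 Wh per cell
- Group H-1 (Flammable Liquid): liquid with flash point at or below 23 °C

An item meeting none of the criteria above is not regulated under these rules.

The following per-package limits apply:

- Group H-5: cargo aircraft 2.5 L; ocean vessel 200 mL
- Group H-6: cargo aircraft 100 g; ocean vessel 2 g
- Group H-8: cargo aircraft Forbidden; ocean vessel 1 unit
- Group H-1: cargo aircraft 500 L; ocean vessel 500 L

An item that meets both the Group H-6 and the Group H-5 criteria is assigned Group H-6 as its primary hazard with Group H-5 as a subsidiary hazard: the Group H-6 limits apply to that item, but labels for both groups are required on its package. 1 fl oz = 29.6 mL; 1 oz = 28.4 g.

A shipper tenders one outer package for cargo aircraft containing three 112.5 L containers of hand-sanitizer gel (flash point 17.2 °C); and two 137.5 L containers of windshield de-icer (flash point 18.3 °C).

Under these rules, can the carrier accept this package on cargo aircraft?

No

Flash point 17.2 °C meets the Group H-1 criterion (Flammable Liquid), so the hand-sanitizer gel is Group H-1.
The windshield de-icer has flash point 18.3 °C, which is ≤ 23 °C, so it is Group H-1 (Flammable Liquid).
Total Group H-1: (three 112.5 L containers = 337.5 L) + (two 137.5 L containers = 275 L) = 612.5 L.
612.5 L > 500 L (cargo aircraft limit, Group H-1) — over the limit.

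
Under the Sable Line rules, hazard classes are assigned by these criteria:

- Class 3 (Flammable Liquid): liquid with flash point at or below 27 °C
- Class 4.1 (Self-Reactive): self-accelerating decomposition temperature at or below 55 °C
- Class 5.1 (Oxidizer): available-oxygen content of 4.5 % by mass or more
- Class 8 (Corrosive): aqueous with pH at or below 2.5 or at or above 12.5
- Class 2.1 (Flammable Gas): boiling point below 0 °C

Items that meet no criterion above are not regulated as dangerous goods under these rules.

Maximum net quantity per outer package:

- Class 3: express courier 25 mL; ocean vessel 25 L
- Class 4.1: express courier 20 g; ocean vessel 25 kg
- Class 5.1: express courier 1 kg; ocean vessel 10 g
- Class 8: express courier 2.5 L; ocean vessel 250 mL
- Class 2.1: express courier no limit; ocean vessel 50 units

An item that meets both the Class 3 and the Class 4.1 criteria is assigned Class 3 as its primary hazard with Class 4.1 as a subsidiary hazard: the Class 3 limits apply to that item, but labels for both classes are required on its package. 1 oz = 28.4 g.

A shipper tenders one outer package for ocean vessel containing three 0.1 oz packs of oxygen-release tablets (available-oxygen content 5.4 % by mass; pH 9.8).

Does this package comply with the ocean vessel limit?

The oxygen-release tablets have available-oxygen content 5.4 % by mass, which is ≥ 4.5 % by mass, so they are Class 5.1 (Oxidizer).
Class 5.1 quantity: three 0.1 oz packs = 8.52 g.
8.52 g is within the ocean vessel limit of 10 g for Class 5.1.

Yes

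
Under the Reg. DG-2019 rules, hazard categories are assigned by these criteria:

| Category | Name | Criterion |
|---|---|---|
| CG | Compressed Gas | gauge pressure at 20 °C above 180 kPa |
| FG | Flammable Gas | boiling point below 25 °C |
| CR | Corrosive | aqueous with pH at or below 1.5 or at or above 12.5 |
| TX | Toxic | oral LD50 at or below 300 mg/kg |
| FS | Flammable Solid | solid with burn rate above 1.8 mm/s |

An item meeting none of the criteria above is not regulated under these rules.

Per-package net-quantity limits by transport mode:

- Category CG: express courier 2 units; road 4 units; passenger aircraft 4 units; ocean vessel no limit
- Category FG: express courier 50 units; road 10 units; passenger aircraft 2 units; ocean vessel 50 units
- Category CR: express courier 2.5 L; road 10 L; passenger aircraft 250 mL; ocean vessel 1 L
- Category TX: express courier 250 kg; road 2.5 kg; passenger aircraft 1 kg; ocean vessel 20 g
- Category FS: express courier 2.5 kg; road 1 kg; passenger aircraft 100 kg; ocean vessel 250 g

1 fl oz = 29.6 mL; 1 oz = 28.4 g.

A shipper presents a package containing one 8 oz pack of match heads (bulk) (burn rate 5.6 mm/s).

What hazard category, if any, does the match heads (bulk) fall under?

Category FS

Burn rate 5.6 mm/s meets the Category FS criterion (Flammable Solid), so the match heads (bulk) are Category FS.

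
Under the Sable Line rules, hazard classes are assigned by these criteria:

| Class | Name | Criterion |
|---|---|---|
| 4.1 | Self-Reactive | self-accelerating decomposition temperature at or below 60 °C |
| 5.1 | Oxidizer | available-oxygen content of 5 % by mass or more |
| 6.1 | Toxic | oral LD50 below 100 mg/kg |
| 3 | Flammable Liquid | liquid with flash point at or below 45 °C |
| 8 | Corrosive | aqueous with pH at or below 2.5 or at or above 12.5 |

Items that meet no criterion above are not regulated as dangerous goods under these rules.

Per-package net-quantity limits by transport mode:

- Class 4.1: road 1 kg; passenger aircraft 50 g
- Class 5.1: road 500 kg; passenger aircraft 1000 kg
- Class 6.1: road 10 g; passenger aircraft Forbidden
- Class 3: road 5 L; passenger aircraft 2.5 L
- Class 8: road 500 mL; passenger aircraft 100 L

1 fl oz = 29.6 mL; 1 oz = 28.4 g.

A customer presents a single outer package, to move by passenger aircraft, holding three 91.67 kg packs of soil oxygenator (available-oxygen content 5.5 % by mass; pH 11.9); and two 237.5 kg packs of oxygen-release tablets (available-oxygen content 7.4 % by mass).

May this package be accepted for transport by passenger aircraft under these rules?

Yes

With available-oxygen content 5.5 % by mass (≥ 5 % by mass), the soil oxygenator falls in Class 5.1.
The oxygen-release tablets have available-oxygen content 7.4 % by mass, which is ≥ 5 % by mass, so they are Class 5.1 (Oxidizer).
Total Class 5.1: (three 91.67 kg packs = 275.01 kg) + (two 237.5 kg packs = 475 kg) = 750.01 kg.
That is within the Class 5.1 passenger aircraft limit of 1000 kg.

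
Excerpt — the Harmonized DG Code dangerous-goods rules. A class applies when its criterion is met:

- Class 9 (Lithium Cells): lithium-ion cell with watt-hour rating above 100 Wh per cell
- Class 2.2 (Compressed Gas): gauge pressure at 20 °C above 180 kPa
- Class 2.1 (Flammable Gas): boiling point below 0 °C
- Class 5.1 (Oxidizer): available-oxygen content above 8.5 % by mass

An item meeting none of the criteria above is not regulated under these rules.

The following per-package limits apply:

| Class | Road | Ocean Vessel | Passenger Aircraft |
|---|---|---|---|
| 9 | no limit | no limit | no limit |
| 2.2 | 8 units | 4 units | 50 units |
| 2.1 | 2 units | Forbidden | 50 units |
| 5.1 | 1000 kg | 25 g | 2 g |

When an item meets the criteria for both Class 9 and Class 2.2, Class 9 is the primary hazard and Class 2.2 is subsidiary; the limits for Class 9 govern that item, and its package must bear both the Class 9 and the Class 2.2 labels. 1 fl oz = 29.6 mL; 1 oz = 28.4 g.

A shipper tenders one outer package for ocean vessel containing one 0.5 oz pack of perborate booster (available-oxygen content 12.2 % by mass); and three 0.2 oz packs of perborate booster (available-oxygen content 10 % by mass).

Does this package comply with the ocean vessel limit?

No

With available-oxygen content 12.2 % by mass (> 8.5 % by mass), the perborate booster falls in Class 5.1.
With available-oxygen content 10 % by mass (> 8.5 % by mass), the perborate booster falls in Class 5.1.
Class 5.1 net quantity: (one 0.5 oz pack = 14.2 g) + (three 0.2 oz packs = 17.04 g) = 31.24 g.
31.24 g > 25 g (ocean vessel limit, Class 5.1) — over the limit.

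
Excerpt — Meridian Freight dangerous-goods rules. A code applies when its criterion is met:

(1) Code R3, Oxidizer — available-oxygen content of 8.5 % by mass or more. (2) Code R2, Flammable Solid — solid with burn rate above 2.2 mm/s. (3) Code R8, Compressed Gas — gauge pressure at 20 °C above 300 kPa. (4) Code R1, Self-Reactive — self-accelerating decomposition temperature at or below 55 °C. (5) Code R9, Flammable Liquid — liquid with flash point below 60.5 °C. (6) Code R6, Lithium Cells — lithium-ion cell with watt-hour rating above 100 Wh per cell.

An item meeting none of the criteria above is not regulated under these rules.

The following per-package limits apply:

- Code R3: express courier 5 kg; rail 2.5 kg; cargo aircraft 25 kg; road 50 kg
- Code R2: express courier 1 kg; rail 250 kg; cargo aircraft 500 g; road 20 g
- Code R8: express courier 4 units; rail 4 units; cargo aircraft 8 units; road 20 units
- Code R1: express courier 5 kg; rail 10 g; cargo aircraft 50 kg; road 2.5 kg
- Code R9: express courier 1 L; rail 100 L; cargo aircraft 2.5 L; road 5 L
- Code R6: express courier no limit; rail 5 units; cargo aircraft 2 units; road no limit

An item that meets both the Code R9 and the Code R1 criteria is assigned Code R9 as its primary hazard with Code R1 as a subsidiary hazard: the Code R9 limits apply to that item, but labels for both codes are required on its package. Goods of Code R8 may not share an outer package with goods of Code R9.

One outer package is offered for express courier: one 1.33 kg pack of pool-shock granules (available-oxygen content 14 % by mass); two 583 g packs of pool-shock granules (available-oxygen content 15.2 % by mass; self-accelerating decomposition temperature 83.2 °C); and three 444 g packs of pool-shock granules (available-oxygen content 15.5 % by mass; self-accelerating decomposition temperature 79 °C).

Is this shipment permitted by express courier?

Yes

Available-oxygen content 14 % by mass meets the Code R3 criterion (Oxidizer), so the pool-shock granules are Code R3.
With available-oxygen content 15.2 % by mass (≥ 8.5 % by mass), the pool-shock granules fall in Code R3.
Available-oxygen content 15.5 % by mass meets the Code R3 criterion (Oxidizer), so the pool-shock granules are Code R3.
Total Code R3: 1.33 kg + (two 583 g packs = 1.166 kg) + (three 444 g packs = 1.332 kg) = 3.828 kg.
3.828 kg is within the express courier limit of 5 kg for Code R3.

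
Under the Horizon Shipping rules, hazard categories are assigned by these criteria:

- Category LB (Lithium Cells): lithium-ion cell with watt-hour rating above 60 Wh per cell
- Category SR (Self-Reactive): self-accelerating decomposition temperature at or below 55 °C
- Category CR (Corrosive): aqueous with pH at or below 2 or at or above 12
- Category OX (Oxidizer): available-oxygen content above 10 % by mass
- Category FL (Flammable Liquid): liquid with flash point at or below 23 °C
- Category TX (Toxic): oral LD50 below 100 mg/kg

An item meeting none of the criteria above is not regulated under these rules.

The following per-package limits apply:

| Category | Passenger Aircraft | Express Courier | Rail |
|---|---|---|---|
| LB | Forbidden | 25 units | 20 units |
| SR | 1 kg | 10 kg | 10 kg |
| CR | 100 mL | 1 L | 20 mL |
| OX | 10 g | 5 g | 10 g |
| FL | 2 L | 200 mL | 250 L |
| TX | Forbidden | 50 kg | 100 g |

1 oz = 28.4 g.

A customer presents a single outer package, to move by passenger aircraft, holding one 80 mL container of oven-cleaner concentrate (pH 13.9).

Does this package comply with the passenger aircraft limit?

The oven-cleaner concentrate has pH 13.9, which is ≥ 12, so it is Category CR (Corrosive).
Category CR quantity: 80 mL.
80 mL ≤ 100 mL (passenger aircraft limit, Category CR) — within limit.

Yes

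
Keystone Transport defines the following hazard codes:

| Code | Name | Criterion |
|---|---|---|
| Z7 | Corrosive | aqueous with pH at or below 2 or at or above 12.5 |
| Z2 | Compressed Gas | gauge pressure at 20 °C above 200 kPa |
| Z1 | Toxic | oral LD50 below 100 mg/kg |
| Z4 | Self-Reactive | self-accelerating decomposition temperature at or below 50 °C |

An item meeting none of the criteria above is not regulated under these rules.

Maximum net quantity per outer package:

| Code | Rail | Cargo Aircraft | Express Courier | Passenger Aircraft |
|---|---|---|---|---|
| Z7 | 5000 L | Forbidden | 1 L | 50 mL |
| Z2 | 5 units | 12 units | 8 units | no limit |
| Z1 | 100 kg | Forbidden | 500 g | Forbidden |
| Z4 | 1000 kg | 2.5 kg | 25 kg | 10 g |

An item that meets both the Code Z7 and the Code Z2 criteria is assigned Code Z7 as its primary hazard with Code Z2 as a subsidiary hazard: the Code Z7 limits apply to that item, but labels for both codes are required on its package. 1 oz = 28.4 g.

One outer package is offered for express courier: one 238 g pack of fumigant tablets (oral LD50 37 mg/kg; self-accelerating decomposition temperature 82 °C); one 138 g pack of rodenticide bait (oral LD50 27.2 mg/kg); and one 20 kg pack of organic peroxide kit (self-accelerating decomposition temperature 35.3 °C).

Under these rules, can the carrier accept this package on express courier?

Oral LD50 37 mg/kg meets the Code Z1 criterion (Toxic), so the fumigant tablets are Code Z1.
Rodenticide bait: oral LD50 27.2 mg/kg < 100 mg/kg → Code Z1 (Toxic).
The organic peroxide kit has self-accelerating decomposition temperature 35.3 °C, which is ≤ 50 °C, so it is Code Z4 (Self-Reactive).
Code Z4 quantity: 20 kg.
20 kg ≤ 25 kg (express courier limit, Code Z4) — within limit.
Total Code Z1: 238 g + 138 g = 376 g.
376 g ≤ 500 g (express courier limit, Code Z1) — within limit.
Every hazard code is within its express courier limit and no segregation rule is violated.

Yes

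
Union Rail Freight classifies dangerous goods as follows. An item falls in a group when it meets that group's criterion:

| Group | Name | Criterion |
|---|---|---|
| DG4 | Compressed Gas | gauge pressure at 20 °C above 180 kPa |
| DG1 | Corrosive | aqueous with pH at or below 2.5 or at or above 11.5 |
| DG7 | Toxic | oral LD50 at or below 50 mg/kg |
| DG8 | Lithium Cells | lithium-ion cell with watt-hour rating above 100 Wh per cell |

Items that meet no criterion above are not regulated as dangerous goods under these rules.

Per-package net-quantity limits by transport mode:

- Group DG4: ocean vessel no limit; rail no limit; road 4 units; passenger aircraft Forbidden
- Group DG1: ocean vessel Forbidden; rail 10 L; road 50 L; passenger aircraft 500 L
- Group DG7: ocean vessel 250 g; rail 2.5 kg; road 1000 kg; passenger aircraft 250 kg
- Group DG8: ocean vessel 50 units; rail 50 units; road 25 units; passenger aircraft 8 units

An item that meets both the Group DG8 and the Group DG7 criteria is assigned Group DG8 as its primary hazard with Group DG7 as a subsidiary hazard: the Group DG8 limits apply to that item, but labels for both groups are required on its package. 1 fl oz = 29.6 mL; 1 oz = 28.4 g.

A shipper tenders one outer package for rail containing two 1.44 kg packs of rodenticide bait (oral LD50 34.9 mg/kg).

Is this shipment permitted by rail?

Rodenticide bait: oral LD50 34.9 mg/kg ≤ 50 mg/kg → Group DG7 (Toxic).
Group DG7 quantity: two 1.44 kg packs = 2.88 kg.
2.88 kg > 2.5 kg (rail limit, Group DG7) — over the limit.

No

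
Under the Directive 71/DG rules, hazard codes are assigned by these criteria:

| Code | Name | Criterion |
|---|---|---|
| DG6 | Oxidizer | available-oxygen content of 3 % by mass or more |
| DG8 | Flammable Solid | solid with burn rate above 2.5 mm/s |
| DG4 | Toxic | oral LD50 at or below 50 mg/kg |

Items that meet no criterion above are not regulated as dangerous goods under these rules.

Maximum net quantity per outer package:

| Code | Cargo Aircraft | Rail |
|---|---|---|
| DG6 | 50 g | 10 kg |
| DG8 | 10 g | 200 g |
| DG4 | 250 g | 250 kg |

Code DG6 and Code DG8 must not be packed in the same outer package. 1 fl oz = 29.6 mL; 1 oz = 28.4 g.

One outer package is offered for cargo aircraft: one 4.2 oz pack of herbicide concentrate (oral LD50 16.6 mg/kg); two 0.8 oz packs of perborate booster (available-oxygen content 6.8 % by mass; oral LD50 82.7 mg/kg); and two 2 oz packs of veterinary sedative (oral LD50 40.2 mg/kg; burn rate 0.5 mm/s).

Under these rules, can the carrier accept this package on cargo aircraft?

The herbicide concentrate has oral LD50 16.6 mg/kg, which is ≤ 50 mg/kg, so it is Code DG4 (Toxic).
Available-oxygen content 6.8 % by mass meets the Code DG6 criterion (Oxidizer), so the perborate booster is Code DG6.
With oral LD50 40.2 mg/kg (≤ 50 mg/kg), the veterinary sedative falls in Code DG4.
Code DG4 net quantity: (one 4.2 oz pack = 119.28 g) + (two 2 oz packs = 113.6 g) = 232.88 g.
232.88 g ≤ 250 g (cargo aircraft limit, Code DG4) — within limit.
Code DG6 quantity: two 0.8 oz packs = 45.44 g.
45.44 g is within the cargo aircraft limit of 50 g for Code DG6.
The segregation rule (Code DG6 with Code DG8) does not apply to Code DG4 with Code DG6.
Every hazard code is within its cargo aircraft limit and no segregation rule is violated.

Yes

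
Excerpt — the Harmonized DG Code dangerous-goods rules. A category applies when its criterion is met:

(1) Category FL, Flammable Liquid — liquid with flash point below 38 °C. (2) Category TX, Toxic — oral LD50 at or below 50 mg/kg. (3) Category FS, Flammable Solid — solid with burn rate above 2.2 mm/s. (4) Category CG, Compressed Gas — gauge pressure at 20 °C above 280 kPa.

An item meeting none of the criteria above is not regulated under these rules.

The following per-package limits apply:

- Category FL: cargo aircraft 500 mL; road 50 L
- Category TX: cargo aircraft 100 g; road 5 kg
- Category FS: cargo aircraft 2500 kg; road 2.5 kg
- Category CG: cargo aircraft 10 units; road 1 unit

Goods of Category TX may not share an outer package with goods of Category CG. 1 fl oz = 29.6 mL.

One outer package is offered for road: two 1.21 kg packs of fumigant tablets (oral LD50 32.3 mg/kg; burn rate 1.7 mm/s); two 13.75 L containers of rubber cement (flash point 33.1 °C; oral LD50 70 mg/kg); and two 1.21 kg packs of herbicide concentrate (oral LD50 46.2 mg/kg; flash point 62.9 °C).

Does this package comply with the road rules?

Fumigant tablets: oral LD50 32.3 mg/kg ≤ 50 mg/kg → Category TX (Toxic).
The rubber cement has flash point 33.1 °C, which is < 38 °C, so it is Category FL (Flammable Liquid).
Oral LD50 46.2 mg/kg meets the Category TX criterion (Toxic), so the herbicide concentrate is Category TX.
Category TX net quantity: (two 1.21 kg packs = 2.42 kg) + (two 1.21 kg packs = 2.42 kg) = 4.84 kg.
That is within the Category TX road limit of 5 kg.
Category FL quantity: two 13.75 L containers = 27.5 L.
27.5 L is within the road limit of 50 L for Category FL.
The segregation rule (Category TX with Category CG) does not apply to Category TX with Category FL.
Every hazard category is within its road limit and no segregation rule is violated.

Yes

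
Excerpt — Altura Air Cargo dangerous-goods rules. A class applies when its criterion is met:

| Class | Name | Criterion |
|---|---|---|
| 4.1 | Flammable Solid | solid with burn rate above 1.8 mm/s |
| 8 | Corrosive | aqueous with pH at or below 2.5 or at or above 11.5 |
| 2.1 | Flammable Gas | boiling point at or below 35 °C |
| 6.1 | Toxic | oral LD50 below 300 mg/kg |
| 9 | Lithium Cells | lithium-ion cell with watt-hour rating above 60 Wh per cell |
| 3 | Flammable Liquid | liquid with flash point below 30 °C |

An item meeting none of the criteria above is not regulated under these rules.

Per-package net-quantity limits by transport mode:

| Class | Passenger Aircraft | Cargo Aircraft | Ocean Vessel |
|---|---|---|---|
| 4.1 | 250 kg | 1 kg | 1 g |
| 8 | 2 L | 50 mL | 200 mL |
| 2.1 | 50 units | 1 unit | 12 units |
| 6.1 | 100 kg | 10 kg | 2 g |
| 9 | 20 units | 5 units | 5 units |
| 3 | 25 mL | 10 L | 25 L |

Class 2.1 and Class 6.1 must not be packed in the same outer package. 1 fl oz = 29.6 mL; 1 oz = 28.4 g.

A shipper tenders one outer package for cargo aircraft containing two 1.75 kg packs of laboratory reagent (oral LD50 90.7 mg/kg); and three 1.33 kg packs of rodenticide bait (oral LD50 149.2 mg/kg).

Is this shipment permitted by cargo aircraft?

Yes

With oral LD50 90.7 mg/kg (< 300 mg/kg), the laboratory reagent falls in Class 6.1.
Oral LD50 149.2 mg/kg meets the Class 6.1 criterion (Toxic), so the rodenticide bait is Class 6.1.
Class 6.1 net quantity: (two 1.75 kg packs = 3.5 kg) + (three 1.33 kg packs = 3.99 kg) = 7.49 kg.
7.49 kg ≤ 10 kg (cargo aircraft limit, Class 6.1) — within limit.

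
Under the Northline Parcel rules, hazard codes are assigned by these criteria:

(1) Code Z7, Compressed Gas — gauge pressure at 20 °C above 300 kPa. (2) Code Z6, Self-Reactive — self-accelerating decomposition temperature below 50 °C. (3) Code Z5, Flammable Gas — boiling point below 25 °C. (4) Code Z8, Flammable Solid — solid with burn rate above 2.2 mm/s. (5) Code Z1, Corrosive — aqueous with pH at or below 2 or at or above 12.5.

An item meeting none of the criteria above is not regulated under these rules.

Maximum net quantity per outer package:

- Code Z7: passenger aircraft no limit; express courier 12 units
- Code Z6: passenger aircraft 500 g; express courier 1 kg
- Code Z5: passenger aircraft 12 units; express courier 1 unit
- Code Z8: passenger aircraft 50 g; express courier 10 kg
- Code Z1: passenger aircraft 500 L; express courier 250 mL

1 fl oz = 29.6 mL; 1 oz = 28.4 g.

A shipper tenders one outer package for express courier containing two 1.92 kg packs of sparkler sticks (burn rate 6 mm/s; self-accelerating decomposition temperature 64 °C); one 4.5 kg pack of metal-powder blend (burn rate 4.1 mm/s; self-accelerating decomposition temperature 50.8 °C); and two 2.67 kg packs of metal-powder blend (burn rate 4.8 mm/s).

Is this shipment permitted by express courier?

No

Sparkler sticks: burn rate 6 mm/s > 2.2 mm/s → Code Z8 (Flammable Solid).
Burn rate 4.1 mm/s meets the Code Z8 criterion (Flammable Solid), so the metal-powder blend is Code Z8.
The metal-powder blend has burn rate 4.8 mm/s, which is > 2.2 mm/s, so it is Code Z8 (Flammable Solid).
Code Z8 net quantity: (two 1.92 kg packs = 3.84 kg) + 4.5 kg + (two 2.67 kg packs = 5.34 kg) = 13.68 kg.
That exceeds the Code Z8 express courier limit of 10 kg.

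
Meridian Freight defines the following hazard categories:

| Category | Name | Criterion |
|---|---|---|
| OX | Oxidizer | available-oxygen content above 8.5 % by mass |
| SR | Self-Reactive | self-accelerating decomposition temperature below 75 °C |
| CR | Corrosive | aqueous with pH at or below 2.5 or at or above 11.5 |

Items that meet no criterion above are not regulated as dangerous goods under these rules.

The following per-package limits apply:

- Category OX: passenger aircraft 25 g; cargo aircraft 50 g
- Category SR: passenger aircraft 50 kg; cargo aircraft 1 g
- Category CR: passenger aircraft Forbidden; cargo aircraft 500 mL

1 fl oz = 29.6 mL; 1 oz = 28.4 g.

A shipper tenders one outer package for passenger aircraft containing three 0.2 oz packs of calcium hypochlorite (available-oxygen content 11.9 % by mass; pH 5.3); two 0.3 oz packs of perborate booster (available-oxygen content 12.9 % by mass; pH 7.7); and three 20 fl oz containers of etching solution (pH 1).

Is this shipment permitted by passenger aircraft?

With available-oxygen content 11.9 % by mass (> 8.5 % by mass), the calcium hypochlorite falls in Category OX.
With available-oxygen content 12.9 % by mass (> 8.5 % by mass), the perborate booster falls in Category OX.
pH 1 meets the Category CR criterion (Corrosive), so the etching solution is Category CR.
Category CR quantity: three 20 fl oz containers = 1.776 L.
Category CR is Forbidden by passenger aircraft.
Total Category OX: (three 0.2 oz packs = 17.04 g) + (two 0.3 oz packs = 17.04 g) = 34.08 g.
34.08 g > 25 g (passenger aircraft limit, Category OX) — over the limit.

No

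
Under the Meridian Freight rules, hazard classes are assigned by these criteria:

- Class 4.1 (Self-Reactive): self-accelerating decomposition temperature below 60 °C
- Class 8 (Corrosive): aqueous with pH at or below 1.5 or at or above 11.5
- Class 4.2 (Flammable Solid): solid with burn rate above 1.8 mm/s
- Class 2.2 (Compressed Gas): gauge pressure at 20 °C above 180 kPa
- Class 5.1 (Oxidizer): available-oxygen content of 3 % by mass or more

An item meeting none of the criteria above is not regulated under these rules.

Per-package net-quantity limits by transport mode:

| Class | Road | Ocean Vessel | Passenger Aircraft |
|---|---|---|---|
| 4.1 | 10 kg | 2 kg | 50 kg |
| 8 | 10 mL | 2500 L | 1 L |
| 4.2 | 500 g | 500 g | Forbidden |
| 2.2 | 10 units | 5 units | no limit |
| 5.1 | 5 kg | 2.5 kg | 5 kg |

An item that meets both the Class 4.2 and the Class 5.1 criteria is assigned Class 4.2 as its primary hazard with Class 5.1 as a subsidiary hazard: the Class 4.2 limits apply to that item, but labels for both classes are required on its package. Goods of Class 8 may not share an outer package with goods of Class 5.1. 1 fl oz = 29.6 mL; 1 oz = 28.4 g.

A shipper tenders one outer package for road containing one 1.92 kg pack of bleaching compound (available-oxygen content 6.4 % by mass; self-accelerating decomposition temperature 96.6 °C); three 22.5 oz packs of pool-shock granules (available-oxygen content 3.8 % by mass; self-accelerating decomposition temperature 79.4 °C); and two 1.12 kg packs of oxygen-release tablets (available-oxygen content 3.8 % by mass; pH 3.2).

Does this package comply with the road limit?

No

The bleaching compound has available-oxygen content 6.4 % by mass, which is ≥ 3 % by mass, so it is Class 5.1 (Oxidizer).
With available-oxygen content 3.8 % by mass (≥ 3 % by mass), the pool-shock granules fall in Class 5.1.
With available-oxygen content 3.8 % by mass (≥ 3 % by mass), the oxygen-release tablets fall in Class 5.1.
Class 5.1 net quantity: 1.92 kg + (three 22.5 oz packs = 1.917 kg) + (two 1.12 kg packs = 2.24 kg) = 6.077 kg.
That exceeds the Class 5.1 road limit of 5 kg.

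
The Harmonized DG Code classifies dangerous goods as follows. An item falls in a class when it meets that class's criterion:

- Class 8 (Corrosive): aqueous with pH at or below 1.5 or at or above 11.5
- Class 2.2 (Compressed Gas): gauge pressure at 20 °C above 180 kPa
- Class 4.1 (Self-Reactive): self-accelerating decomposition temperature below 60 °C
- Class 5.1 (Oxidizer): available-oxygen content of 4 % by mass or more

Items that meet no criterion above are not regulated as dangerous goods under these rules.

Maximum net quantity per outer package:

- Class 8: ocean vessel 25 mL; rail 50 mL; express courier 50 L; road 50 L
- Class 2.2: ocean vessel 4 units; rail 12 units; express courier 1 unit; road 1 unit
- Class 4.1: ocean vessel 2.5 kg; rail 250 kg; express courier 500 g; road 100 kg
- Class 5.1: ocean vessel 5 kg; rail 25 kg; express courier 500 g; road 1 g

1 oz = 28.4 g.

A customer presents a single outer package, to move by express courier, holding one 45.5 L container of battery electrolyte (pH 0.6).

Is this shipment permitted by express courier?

Battery electrolyte: pH 0.6 ≤ 1.5 → Class 8 (Corrosive).
Class 8 quantity: 45.5 L.
45.5 L is within the express courier limit of 50 L for Class 8.

Yes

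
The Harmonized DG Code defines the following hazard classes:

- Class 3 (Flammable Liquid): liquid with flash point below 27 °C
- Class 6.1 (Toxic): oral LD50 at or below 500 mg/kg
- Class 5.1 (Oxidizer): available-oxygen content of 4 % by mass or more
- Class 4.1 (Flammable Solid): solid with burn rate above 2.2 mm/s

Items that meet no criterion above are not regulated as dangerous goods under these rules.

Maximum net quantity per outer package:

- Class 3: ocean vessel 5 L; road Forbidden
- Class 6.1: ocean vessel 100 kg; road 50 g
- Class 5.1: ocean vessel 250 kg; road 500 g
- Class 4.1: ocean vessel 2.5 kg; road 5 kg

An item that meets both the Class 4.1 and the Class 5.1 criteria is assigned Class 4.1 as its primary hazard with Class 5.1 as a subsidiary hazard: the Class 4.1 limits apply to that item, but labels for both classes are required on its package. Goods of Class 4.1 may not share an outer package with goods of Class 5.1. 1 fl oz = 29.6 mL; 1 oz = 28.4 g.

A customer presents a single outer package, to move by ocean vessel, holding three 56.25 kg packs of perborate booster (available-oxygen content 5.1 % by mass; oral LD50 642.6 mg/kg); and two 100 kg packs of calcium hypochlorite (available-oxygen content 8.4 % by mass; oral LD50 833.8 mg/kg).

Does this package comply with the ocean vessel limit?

With available-oxygen content 5.1 % by mass (≥ 4 % by mass), the perborate booster falls in Class 5.1.
The calcium hypochlorite has available-oxygen content 8.4 % by mass, which is ≥ 4 % by mass, so it is Class 5.1 (Oxidizer).
Total Class 5.1: (three 56.25 kg packs = 168.75 kg) + (two 100 kg packs = 200 kg) = 368.75 kg.
368.75 kg exceeds the ocean vessel limit of 250 kg for Class 5.1.

No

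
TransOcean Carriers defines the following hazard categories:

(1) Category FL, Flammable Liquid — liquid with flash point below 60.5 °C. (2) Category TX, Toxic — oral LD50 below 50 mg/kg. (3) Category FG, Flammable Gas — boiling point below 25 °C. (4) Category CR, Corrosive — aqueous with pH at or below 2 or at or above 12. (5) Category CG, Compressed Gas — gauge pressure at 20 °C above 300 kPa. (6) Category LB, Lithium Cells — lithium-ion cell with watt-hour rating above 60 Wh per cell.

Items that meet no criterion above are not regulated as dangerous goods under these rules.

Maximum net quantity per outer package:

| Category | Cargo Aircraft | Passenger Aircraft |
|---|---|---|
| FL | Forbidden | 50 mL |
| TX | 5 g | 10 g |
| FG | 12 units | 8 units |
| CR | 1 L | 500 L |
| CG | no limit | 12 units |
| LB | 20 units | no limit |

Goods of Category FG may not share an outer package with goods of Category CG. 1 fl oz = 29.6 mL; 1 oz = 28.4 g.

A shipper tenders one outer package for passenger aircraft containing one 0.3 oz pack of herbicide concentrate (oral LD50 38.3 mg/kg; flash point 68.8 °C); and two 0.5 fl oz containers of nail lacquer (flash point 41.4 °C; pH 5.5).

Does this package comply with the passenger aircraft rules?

The herbicide concentrate has oral LD50 38.3 mg/kg, which is < 50 mg/kg, so it is Category TX (Toxic).
Flash point 41.4 °C meets the Category FL criterion (Flammable Liquid), so the nail lacquer is Category FL.
Category TX quantity: one 0.3 oz pack = 8.52 g.
That is within the Category TX passenger aircraft limit of 10 g.
Category FL quantity: two 0.5 fl oz containers = 29.6 mL.
29.6 mL ≤ 50 mL (passenger aircraft limit, Category FL) — within limit.
The segregation rule (Category FG with Category CG) does not apply to Category TX with Category FL.
Every hazard category is within its passenger aircraft limit and no segregation rule is violated.

Yes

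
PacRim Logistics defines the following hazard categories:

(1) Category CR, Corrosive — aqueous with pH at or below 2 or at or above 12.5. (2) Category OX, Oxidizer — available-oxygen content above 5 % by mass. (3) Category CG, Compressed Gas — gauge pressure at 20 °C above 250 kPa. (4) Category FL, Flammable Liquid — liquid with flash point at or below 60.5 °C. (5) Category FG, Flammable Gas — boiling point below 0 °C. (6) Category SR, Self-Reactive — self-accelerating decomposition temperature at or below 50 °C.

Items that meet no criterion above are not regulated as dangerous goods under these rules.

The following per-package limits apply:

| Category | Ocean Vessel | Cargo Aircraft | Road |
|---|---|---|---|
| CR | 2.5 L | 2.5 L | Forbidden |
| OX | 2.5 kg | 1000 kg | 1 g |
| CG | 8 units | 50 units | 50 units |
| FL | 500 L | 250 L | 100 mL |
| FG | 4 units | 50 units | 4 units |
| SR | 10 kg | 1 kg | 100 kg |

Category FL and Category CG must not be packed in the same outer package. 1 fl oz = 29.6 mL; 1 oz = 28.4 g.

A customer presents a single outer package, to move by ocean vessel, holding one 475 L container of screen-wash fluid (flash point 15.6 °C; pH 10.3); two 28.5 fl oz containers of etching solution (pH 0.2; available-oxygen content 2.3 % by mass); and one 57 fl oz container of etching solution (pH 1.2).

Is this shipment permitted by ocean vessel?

No

The screen-wash fluid has flash point 15.6 °C, which is ≤ 60.5 °C, so it is Category FL (Flammable Liquid).
Etching solution: pH 0.2 ≤ 2 → Category CR (Corrosive).
Etching solution: pH 1.2 ≤ 2 → Category CR (Corrosive).
Total Category CR: (two 28.5 fl oz containers = 1687.2 mL) + (one 57 fl oz container = 1687.2 mL) = 3374.4 mL.
That exceeds the Category CR ocean vessel limit of 2.5 L.
Category FL quantity: 475 L.
That is within the Category FL ocean vessel limit of 500 L.
The segregation rule (Category FL with Category CG) does not apply to Category CR with Category FL.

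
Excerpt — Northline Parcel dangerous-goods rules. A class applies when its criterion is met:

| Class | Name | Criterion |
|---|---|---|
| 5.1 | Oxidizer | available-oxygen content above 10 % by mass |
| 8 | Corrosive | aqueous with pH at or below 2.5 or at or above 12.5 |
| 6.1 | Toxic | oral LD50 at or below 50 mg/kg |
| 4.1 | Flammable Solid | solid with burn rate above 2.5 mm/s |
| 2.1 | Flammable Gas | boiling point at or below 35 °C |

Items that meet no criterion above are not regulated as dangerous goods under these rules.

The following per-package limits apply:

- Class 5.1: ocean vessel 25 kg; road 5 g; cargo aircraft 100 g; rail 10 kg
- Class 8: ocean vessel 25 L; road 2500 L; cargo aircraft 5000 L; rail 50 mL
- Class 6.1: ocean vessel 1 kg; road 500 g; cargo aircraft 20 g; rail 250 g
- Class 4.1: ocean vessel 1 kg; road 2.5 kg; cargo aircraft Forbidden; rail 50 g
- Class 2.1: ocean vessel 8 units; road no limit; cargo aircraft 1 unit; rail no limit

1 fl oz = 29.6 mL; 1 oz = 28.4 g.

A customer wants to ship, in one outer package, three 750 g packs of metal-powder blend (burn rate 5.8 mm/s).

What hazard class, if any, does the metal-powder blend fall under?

The metal-powder blend has burn rate 5.8 mm/s, which is > 2.5 mm/s, so it is Class 4.1 (Flammable Solid).

Class 4.1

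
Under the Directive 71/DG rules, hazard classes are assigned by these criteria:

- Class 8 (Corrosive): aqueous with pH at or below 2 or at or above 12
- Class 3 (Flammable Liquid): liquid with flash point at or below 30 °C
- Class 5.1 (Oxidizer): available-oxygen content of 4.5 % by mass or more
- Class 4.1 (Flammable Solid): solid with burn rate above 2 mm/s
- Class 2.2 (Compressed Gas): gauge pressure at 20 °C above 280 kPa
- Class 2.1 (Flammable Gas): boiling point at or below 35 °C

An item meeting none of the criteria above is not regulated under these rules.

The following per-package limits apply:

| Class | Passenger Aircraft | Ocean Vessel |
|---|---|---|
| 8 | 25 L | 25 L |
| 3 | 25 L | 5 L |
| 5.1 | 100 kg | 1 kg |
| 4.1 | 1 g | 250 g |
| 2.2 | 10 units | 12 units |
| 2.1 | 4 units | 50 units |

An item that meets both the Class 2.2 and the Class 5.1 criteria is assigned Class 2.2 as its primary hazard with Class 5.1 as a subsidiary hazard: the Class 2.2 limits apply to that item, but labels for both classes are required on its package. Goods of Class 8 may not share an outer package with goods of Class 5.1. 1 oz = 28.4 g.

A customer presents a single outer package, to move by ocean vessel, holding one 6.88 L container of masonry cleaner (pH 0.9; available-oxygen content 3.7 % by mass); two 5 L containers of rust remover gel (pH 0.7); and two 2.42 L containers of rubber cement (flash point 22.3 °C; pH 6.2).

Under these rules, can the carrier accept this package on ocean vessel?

With pH 0.9 (≤ 2), the masonry cleaner falls in Class 8.
Rust remover gel: pH 0.7 ≤ 2 → Class 8 (Corrosive).
The rubber cement has flash point 22.3 °C, which is ≤ 30 °C, so it is Class 3 (Flammable Liquid).
Total Class 8: 6.88 L + (two 5 L containers = 10 L) = 16.88 L.
That is within the Class 8 ocean vessel limit of 25 L.
Class 3 quantity: two 2.42 L containers = 4.84 L.
4.84 L is within the ocean vessel limit of 5 L for Class 3.
The segregation rule (Class 8 with Class 5.1) does not apply to Class 8 with Class 3.
Every hazard class is within its ocean vessel limit and no segregation rule is violated.

Yes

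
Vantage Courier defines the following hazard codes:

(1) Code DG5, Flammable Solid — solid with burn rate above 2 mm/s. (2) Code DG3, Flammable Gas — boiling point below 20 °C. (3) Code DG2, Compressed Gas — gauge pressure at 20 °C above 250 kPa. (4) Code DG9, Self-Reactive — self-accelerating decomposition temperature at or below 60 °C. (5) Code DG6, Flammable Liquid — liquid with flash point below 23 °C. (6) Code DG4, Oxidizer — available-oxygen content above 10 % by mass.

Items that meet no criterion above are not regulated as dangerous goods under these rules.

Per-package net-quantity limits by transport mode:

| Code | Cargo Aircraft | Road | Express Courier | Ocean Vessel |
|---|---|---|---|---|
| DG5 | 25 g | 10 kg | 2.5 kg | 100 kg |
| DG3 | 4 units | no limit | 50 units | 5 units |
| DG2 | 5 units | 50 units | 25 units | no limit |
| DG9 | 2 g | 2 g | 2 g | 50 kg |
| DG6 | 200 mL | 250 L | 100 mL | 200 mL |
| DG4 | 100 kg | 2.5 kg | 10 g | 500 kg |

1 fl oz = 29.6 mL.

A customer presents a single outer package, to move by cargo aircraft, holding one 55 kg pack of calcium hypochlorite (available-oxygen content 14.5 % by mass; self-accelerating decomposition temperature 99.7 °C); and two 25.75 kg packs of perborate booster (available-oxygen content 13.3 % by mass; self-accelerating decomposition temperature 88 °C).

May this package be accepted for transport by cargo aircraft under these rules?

Available-oxygen content 14.5 % by mass meets the Code DG4 criterion (Oxidizer), so the calcium hypochlorite is Code DG4.
Available-oxygen content 13.3 % by mass meets the Code DG4 criterion (Oxidizer), so the perborate booster is Code DG4.
Code DG4 net quantity: 55 kg + (two 25.75 kg packs = 51.5 kg) = 106.5 kg.
106.5 kg exceeds the cargo aircraft limit of 100 kg for Code DG4.

No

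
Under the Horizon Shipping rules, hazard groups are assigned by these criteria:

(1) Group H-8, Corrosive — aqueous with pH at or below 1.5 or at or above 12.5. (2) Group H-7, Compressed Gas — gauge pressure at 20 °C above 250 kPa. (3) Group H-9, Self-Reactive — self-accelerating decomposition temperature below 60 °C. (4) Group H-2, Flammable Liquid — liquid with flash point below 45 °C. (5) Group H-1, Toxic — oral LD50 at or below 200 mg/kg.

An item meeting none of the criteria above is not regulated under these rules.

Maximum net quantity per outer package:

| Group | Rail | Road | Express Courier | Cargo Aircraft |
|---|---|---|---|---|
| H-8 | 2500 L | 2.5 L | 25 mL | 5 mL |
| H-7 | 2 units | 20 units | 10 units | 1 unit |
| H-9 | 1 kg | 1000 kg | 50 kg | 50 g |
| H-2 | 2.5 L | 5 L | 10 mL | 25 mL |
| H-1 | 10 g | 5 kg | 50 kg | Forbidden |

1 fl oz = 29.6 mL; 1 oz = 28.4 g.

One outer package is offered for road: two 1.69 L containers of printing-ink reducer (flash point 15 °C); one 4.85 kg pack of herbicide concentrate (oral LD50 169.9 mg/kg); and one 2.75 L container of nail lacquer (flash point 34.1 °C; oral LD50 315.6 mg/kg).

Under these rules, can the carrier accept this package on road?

The printing-ink reducer has flash point 15 °C, which is < 45 °C, so it is Group H-2 (Flammable Liquid).
With oral LD50 169.9 mg/kg (≤ 200 mg/kg), the herbicide concentrate falls in Group H-1.
The nail lacquer has flash point 34.1 °C, which is < 45 °C, so it is Group H-2 (Flammable Liquid).
Group H-2 net quantity: (two 1.69 L containers = 3.38 L) + 2.75 L = 6.13 L.
That exceeds the Group H-2 road limit of 5 L.
Group H-1 quantity: 4.85 kg.
4.85 kg is within the road limit of 5 kg for Group H-1.

No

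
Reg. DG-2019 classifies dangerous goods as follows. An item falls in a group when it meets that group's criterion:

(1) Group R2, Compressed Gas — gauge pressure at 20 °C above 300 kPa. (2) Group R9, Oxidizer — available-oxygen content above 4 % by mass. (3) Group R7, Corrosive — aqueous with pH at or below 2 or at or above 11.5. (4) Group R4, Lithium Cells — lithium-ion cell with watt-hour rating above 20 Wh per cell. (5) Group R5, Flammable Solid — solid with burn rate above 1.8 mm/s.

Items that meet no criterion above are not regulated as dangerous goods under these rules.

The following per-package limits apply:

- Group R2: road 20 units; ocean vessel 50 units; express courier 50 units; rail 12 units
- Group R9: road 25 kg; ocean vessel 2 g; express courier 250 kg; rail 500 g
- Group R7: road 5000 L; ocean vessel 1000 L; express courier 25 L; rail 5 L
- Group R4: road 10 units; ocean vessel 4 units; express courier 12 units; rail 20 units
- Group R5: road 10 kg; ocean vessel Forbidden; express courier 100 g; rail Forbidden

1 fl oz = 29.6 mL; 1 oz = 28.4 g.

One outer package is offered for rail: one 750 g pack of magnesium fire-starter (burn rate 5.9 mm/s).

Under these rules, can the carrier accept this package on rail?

No

With burn rate 5.9 mm/s (> 1.8 mm/s), the magnesium fire-starter falls in Group R5.
Group R5 quantity: 750 g.
Group R5 is Forbidden by rail.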